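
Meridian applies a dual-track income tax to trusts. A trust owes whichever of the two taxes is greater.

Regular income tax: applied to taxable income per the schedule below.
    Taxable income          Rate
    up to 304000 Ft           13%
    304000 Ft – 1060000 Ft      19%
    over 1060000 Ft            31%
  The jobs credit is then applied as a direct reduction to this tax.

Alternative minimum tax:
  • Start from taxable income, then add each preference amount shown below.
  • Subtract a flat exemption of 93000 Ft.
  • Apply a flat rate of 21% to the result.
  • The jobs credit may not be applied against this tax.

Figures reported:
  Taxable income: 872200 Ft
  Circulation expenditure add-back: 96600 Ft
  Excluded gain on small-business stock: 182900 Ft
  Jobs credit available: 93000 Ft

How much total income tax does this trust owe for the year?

222327 Ft

Alternative minimum tax:
  Adjusted income: 872200 Ft + 96600 Ft + 182900 Ft = 1151700 Ft
  Less exemption 93000 Ft → base 1058700 Ft
  1058700 Ft × 21% = 222327 Ft

Regular income tax:
  304000 Ft × 13% = 39520 Ft
  568200 Ft × 19% = 107958 Ft
  → 147478 Ft
  Less jobs credit 93000 Ft → 54478 Ft

222327 Ft > 54478 Ft, so the alternative minimum tax is the binding amount.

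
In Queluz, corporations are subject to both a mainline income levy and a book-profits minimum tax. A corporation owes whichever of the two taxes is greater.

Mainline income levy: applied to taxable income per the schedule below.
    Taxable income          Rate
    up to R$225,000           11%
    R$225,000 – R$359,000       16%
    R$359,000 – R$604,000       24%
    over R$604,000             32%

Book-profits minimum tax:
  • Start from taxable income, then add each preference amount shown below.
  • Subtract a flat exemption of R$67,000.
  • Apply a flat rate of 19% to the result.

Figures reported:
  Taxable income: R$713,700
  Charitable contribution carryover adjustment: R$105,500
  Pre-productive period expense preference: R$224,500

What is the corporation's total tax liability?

R$185,573

Book-profits minimum tax:
  Adjusted income: R$713,700 + R$105,500 + R$224,500 = R$1,043,700
  Less exemption R$67,000 → base R$976,700
  R$976,700 × 19% = R$185,573

Mainline income levy:
  R$225,000 × 11% = R$24,750
  R$134,000 × 16% = R$21,440
  R$245,000 × 24% = R$58,800
  R$109,700 × 32% = R$35,104
  → R$140,094

R$185,573 > R$140,094, so the book-profits minimum tax is the binding amount.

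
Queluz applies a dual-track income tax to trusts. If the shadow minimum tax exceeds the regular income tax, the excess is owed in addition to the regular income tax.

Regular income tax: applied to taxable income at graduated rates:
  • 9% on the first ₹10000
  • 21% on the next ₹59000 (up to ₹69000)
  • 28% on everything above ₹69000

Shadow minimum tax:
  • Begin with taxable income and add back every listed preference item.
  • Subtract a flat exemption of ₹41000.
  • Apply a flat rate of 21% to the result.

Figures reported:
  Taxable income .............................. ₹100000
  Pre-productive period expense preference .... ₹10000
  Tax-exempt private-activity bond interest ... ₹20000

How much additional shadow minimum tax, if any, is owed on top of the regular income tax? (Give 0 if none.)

₹0

Shadow minimum tax:
  Adjusted income: ₹100000 + ₹10000 + ₹20000 = ₹130000
  Less exemption ₹41000 → base ₹89000
  ₹89000 × 21% = ₹18690

Regular income tax:
  ₹10000 × 9% = ₹900
  ₹59000 × 21% = ₹12390
  ₹31000 × 28% = ₹8680
  → ₹21970

₹18690 ≤ ₹21970, so no add-on is due.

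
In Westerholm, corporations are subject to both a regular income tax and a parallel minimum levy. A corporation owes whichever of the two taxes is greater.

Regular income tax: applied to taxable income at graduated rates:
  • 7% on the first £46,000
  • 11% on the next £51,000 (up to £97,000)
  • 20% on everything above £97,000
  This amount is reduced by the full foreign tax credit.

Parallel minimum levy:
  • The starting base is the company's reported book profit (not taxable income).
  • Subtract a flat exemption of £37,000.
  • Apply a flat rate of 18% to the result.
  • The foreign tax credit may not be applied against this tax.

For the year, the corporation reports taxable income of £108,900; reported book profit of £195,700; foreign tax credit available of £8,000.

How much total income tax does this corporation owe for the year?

£28,566

Regular income tax:
  £46,000 × 7% = £3,220
  £51,000 × 11% = £5,610
  £11,900 × 20% = £2,380
  → £11,210
  Less foreign tax credit £8,000 → £3,210

Parallel minimum levy:
  Base (reported book profit): £195,700
  Less exemption £37,000 → base £158,700
  £158,700 × 18% = £28,566

£28,566 > £3,210, so the parallel minimum levy is the binding amount.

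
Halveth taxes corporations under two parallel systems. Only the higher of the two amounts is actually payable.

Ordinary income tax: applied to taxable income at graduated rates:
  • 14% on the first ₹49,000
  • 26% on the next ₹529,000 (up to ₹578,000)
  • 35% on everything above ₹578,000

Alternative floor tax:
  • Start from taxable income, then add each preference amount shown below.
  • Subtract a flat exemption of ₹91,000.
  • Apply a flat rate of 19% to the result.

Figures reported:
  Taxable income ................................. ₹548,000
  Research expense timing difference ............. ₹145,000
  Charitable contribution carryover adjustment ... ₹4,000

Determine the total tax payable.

₹136,600

Alternative floor tax:
  Adjusted income: ₹548,000 + ₹145,000 + ₹4,000 = ₹697,000
  Less exemption ₹91,000 → base ₹606,000
  ₹606,000 × 19% = ₹115,140

Ordinary income tax:
  ₹49,000 × 14% = ₹6,860
  ₹499,000 × 26% = ₹129,740
  → ₹136,600

₹136,600 > ₹115,140, so the ordinary income tax governs.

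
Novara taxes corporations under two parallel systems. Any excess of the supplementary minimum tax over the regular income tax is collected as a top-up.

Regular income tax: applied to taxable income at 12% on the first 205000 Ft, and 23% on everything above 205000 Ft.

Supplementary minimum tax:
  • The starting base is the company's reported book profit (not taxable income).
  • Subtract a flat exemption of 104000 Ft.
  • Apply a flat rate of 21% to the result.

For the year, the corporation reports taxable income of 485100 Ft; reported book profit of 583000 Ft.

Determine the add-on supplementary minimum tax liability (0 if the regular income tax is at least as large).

Regular income tax:
  205000 Ft × 12% = 24600 Ft
  280100 Ft × 23% = 64423 Ft
  → 89023 Ft

Supplementary minimum tax:
  Base (reported book profit): 583000 Ft
  Less exemption 104000 Ft → base 479000 Ft
  479000 Ft × 21% = 100590 Ft

Excess of supplementary minimum tax over regular income tax: 100590 Ft − 89023 Ft = 11567 Ft.

11567 Ft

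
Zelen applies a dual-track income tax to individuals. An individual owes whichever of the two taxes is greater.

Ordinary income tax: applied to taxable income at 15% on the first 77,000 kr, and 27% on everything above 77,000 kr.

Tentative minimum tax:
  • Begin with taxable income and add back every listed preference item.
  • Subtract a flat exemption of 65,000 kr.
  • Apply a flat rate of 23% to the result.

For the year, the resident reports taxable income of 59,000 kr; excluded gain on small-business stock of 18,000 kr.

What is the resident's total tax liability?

8,850 kr

Tentative minimum tax:
  Adjusted income: 59,000 kr + 18,000 kr = 77,000 kr
  Less exemption 65,000 kr → base 12,000 kr
  12,000 kr × 23% = 2,760 kr

Ordinary income tax:
  59,000 kr × 15% = 8,850 kr

8,850 kr > 2,760 kr, so the ordinary income tax governs.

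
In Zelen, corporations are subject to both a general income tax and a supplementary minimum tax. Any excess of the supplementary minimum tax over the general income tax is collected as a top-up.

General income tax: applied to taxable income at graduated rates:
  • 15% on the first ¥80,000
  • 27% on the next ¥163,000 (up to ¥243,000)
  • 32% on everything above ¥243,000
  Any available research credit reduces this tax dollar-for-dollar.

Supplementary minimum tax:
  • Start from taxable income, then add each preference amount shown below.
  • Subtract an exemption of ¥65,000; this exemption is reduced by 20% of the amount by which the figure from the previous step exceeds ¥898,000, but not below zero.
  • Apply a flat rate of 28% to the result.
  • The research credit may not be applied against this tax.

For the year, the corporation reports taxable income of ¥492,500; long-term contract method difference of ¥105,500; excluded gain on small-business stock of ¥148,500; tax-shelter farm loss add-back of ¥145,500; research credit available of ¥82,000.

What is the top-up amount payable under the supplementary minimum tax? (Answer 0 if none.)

General income tax:
  ¥80,000 × 15% = ¥12,000
  ¥163,000 × 27% = ¥44,010
  ¥249,500 × 32% = ¥79,840
  → ¥135,850
  Less research credit ¥82,000 → ¥53,850

Supplementary minimum tax:
  Adjusted income: ¥492,500 + ¥105,500 + ¥148,500 + ¥145,500 = ¥892,000
  Exemption: ¥892,000 ≤ ¥898,000, so full ¥65,000 applies
  Base: ¥892,000 − ¥65,000 = ¥827,000
  ¥827,000 × 28% = ¥231,560

Excess of supplementary minimum tax over general income tax: ¥231,560 − ¥53,850 = ¥177,710.

¥177,710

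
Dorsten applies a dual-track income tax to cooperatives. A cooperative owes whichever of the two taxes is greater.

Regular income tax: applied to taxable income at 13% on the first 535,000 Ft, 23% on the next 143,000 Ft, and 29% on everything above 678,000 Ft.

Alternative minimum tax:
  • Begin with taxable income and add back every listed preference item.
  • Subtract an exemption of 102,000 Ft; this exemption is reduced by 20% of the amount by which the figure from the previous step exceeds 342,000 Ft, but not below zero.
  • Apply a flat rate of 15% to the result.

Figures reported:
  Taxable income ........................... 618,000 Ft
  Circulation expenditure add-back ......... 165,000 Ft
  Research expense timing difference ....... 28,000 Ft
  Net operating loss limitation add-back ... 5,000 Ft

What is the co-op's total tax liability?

121,320 Ft

Regular income tax:
  535,000 Ft × 13% = 69,550 Ft
  83,000 Ft × 23% = 19,090 Ft
  → 88,640 Ft

Alternative minimum tax:
  Adjusted income: 618,000 Ft + 165,000 Ft + 28,000 Ft + 5,000 Ft = 816,000 Ft
  Exemption: 102,000 Ft − 20% × (816,000 Ft − 342,000 Ft) = 102,000 Ft − 94,800 Ft = 7,200 Ft
  Base: 816,000 Ft − 7,200 Ft = 808,800 Ft
  808,800 Ft × 15% = 121,320 Ft

121,320 Ft > 88,640 Ft, so the alternative minimum tax is the binding amount.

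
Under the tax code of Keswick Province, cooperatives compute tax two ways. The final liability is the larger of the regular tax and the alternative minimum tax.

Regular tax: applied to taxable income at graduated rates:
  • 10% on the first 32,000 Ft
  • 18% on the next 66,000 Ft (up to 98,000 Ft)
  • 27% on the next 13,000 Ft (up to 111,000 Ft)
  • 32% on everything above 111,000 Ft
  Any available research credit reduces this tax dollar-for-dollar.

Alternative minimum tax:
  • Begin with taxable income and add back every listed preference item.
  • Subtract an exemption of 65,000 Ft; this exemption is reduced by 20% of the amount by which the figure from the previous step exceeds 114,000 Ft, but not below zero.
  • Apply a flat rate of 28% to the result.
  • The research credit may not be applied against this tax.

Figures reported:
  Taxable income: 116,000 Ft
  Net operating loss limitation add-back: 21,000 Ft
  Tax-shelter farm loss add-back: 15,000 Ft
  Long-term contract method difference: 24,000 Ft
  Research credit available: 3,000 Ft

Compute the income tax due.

34,552 Ft

Alternative minimum tax:
  Adjusted income: 116,000 Ft + 21,000 Ft + 15,000 Ft + 24,000 Ft = 176,000 Ft
  Exemption: 65,000 Ft − 20% × (176,000 Ft − 114,000 Ft) = 65,000 Ft − 12,400 Ft = 52,600 Ft
  Base: 176,000 Ft − 52,600 Ft = 123,400 Ft
  123,400 Ft × 28% = 34,552 Ft

Regular tax:
  32,000 Ft × 10% = 3,200 Ft
  66,000 Ft × 18% = 11,880 Ft
  13,000 Ft × 27% = 3,510 Ft
  5,000 Ft × 32% = 1,600 Ft
  → 20,190 Ft
  Less research credit 3,000 Ft → 17,190 Ft

34,552 Ft > 17,190 Ft, so the alternative minimum tax is the binding amount.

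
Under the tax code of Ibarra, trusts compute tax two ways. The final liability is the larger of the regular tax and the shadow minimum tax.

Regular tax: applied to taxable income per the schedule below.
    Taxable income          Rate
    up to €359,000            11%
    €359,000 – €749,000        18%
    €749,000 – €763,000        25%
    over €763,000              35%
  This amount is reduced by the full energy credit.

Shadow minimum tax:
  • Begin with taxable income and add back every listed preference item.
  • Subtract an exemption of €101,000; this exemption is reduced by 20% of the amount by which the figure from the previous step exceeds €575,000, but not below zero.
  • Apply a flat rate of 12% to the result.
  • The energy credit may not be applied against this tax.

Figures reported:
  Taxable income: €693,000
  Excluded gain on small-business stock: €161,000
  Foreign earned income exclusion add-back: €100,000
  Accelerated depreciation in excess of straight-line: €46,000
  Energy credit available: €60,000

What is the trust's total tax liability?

€118,080

Regular tax:
  €359,000 × 11% = €39,490
  €334,000 × 18% = €60,120
  → €99,610
  Less energy credit €60,000 → €39,610

Shadow minimum tax:
  Adjusted income: €693,000 + €161,000 + €100,000 + €46,000 = €1,000,000
  Exemption: €101,000 − 20% × (€1,000,000 − €575,000) = €101,000 − €85,000 = €16,000
  Base: €1,000,000 − €16,000 = €984,000
  €984,000 × 12% = €118,080

€118,080 > €39,610, so the shadow minimum tax is the binding amount.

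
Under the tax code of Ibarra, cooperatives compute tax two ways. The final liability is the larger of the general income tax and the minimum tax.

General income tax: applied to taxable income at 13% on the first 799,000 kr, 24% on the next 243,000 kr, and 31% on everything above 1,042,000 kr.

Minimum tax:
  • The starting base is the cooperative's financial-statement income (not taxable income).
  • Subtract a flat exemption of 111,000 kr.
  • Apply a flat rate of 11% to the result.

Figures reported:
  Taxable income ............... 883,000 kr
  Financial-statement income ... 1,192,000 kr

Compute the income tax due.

124,030 kr

General income tax:
  799,000 kr × 13% = 103,870 kr
  84,000 kr × 24% = 20,160 kr
  → 124,030 kr

Minimum tax:
  Base (financial-statement income): 1,192,000 kr
  Less exemption 111,000 kr → base 1,081,000 kr
  1,081,000 kr × 11% = 118,910 kr

124,030 kr > 118,910 kr, so the general income tax governs.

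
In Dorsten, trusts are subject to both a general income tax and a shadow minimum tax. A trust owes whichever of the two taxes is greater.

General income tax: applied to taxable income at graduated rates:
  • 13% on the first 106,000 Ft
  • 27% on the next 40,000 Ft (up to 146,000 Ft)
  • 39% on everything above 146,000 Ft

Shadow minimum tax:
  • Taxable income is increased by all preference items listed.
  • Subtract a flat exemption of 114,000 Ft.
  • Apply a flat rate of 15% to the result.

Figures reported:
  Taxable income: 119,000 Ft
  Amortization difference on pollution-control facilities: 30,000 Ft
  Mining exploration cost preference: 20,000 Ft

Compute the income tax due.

General income tax:
  106,000 Ft × 13% = 13,780 Ft
  13,000 Ft × 27% = 3,510 Ft
  → 17,290 Ft

Shadow minimum tax:
  Adjusted income: 119,000 Ft + 30,000 Ft + 20,000 Ft = 169,000 Ft
  Less exemption 114,000 Ft → base 55,000 Ft
  55,000 Ft × 15% = 8,250 Ft

17,290 Ft > 8,250 Ft, so the general income tax governs.

17,290 Ft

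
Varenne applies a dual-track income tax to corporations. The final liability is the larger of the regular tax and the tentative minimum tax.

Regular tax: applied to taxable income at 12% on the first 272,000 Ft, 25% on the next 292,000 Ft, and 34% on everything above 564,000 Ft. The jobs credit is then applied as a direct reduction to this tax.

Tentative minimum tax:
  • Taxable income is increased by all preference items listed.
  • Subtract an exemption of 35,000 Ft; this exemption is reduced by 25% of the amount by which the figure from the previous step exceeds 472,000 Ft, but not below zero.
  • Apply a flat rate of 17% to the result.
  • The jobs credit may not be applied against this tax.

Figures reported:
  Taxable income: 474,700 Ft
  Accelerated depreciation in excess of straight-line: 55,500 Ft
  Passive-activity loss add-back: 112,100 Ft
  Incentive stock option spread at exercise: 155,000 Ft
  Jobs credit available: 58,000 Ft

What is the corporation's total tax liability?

135,541 Ft

Tentative minimum tax:
  Adjusted income: 474,700 Ft + 55,500 Ft + 112,100 Ft + 155,000 Ft = 797,300 Ft
  Exemption: 25% × (797,300 Ft − 472,000 Ft) = 81,325 Ft ≥ 35,000 Ft, so the exemption is fully phased out
  Base: 797,300 Ft − 0 Ft = 797,300 Ft
  797,300 Ft × 17% = 135,541 Ft

Regular tax:
  272,000 Ft × 12% = 32,640 Ft
  202,700 Ft × 25% = 50,675 Ft
  → 83,315 Ft
  Less jobs credit 58,000 Ft → 25,315 Ft

135,541 Ft > 25,315 Ft, so the tentative minimum tax is the binding amount.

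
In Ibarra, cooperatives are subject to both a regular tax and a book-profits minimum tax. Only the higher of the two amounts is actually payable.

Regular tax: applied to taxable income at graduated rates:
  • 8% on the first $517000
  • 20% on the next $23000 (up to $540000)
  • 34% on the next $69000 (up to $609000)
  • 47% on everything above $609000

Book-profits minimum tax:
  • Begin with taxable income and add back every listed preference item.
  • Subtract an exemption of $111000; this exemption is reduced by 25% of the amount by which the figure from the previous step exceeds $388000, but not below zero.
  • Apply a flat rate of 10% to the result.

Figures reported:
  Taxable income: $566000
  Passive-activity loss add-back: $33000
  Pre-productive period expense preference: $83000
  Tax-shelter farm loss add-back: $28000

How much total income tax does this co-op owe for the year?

$67950

Regular tax:
  $517000 × 8% = $41360
  $23000 × 20% = $4600
  $26000 × 34% = $8840
  → $54800

Book-profits minimum tax:
  Adjusted income: $566000 + $33000 + $83000 + $28000 = $710000
  Exemption: $111000 − 25% × ($710000 − $388000) = $111000 − $80500 = $30500
  Base: $710000 − $30500 = $679500
  $679500 × 10% = $67950

$67950 > $54800, so the book-profits minimum tax is the binding amount.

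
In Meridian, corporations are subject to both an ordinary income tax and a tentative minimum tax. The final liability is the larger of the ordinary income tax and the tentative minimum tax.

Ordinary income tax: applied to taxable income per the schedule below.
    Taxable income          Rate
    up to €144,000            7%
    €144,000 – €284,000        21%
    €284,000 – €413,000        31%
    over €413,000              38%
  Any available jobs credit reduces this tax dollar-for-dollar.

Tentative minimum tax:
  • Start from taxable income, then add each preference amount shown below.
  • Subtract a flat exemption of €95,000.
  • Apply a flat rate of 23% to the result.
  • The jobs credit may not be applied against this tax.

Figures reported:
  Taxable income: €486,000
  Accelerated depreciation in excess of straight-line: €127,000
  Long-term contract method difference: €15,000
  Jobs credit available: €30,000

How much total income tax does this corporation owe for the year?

Ordinary income tax:
  €144,000 × 7% = €10,080
  €140,000 × 21% = €29,400
  €129,000 × 31% = €39,990
  €73,000 × 38% = €27,740
  → €107,210
  Less jobs credit €30,000 → €77,210

Tentative minimum tax:
  Adjusted income: €486,000 + €127,000 + €15,000 = €628,000
  Less exemption €95,000 → base €533,000
  €533,000 × 23% = €122,590

€122,590 > €77,210, so the tentative minimum tax is the binding amount.

€122,590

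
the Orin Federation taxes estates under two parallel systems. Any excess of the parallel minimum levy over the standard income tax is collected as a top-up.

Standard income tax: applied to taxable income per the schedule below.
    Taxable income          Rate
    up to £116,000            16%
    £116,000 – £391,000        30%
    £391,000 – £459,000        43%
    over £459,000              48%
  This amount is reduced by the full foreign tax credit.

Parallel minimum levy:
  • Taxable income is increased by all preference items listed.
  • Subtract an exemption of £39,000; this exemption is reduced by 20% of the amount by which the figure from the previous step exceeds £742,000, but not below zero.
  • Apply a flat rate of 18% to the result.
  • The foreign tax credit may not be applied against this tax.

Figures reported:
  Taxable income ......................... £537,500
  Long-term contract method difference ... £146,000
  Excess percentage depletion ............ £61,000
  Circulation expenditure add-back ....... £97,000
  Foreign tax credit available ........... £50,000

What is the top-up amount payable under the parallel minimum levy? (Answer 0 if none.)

Standard income tax:
  £116,000 × 16% = £18,560
  £275,000 × 30% = £82,500
  £68,000 × 43% = £29,240
  £78,500 × 48% = £37,680
  → £167,980
  Less foreign tax credit £50,000 → £117,980

Parallel minimum levy:
  Adjusted income: £537,500 + £146,000 + £61,000 + £97,000 = £841,500
  Exemption: £39,000 − 20% × (£841,500 − £742,000) = £39,000 − £19,900 = £19,100
  Base: £841,500 − £19,100 = £822,400
  £822,400 × 18% = £148,032

Excess of parallel minimum levy over standard income tax: £148,032 − £117,980 = £30,052.

£30,052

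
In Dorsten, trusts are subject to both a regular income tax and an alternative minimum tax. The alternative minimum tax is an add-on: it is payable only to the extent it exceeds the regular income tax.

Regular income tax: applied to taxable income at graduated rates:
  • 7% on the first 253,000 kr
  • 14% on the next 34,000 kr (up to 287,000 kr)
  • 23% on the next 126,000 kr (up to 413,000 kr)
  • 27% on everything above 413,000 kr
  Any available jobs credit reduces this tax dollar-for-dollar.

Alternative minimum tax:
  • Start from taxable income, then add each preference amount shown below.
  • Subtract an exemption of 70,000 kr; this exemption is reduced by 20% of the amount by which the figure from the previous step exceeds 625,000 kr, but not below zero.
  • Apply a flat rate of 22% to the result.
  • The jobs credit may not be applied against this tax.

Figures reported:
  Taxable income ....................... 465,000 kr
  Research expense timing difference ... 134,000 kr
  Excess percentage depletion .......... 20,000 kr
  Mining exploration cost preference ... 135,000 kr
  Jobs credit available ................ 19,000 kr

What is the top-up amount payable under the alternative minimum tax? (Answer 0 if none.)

109,666 kr

Regular income tax:
  253,000 kr × 7% = 17,710 kr
  34,000 kr × 14% = 4,760 kr
  126,000 kr × 23% = 28,980 kr
  52,000 kr × 27% = 14,040 kr
  → 65,490 kr
  Less jobs credit 19,000 kr → 46,490 kr

Alternative minimum tax:
  Adjusted income: 465,000 kr + 134,000 kr + 20,000 kr + 135,000 kr = 754,000 kr
  Exemption: 70,000 kr − 20% × (754,000 kr − 625,000 kr) = 70,000 kr − 25,800 kr = 44,200 kr
  Base: 754,000 kr − 44,200 kr = 709,800 kr
  709,800 kr × 22% = 156,156 kr

Excess of alternative minimum tax over regular income tax: 156,156 kr − 46,490 kr = 109,666 kr.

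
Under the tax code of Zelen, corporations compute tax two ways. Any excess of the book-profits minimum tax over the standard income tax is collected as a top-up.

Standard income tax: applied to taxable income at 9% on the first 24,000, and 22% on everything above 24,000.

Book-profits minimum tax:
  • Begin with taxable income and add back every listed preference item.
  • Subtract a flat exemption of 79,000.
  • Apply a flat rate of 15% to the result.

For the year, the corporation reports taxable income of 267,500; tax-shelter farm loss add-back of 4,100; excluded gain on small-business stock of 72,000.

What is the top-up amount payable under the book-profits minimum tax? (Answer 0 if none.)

0

Standard income tax:
  24,000 × 9% = 2,160
  243,500 × 22% = 53,570
  → 55,730

Book-profits minimum tax:
  Adjusted income: 267,500 + 4,100 + 72,000 = 343,600
  Less exemption 79,000 → base 264,600
  264,600 × 15% = 39,690

39,690 ≤ 55,730, so no add-on is due.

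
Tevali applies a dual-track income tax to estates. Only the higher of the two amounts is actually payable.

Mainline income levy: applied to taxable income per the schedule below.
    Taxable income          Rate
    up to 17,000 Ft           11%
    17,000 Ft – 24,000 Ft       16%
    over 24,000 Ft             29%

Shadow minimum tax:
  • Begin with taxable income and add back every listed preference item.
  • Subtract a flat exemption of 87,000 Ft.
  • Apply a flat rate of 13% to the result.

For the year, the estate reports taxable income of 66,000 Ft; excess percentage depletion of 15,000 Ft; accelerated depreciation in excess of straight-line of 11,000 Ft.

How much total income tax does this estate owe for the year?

15,170 Ft

Mainline income levy:
  17,000 Ft × 11% = 1,870 Ft
  7,000 Ft × 16% = 1,120 Ft
  42,000 Ft × 29% = 12,180 Ft
  → 15,170 Ft

Shadow minimum tax:
  Adjusted income: 66,000 Ft + 15,000 Ft + 11,000 Ft = 92,000 Ft
  Less exemption 87,000 Ft → base 5,000 Ft
  5,000 Ft × 13% = 650 Ft

15,170 Ft > 650 Ft, so the mainline income levy governs.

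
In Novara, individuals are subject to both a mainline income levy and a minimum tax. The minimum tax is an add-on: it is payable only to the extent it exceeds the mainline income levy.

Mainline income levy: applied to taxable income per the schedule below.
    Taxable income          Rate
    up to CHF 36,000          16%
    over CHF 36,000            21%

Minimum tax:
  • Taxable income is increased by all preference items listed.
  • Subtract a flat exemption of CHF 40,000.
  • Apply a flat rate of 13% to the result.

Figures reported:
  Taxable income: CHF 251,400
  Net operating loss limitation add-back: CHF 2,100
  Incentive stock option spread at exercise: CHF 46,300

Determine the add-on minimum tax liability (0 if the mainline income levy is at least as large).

CHF 0

Minimum tax:
  Adjusted income: CHF 251,400 + CHF 2,100 + CHF 46,300 = CHF 299,800
  Less exemption CHF 40,000 → base CHF 259,800
  CHF 259,800 × 13% = CHF 33,774

Mainline income levy:
  CHF 36,000 × 16% = CHF 5,760
  CHF 215,400 × 21% = CHF 45,234
  → CHF 50,994

CHF 33,774 ≤ CHF 50,994, so no add-on is due.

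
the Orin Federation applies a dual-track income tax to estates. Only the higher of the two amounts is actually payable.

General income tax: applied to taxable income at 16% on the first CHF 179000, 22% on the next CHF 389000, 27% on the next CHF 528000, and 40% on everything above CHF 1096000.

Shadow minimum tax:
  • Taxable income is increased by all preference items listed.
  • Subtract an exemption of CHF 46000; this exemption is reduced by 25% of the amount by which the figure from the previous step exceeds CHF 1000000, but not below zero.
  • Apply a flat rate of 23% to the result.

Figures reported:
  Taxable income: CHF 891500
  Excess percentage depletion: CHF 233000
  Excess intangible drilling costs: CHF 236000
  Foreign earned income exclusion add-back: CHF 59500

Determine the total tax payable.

CHF 326600

General income tax:
  CHF 179000 × 16% = CHF 28640
  CHF 389000 × 22% = CHF 85580
  CHF 323500 × 27% = CHF 87345
  → CHF 201565

Shadow minimum tax:
  Adjusted income: CHF 891500 + CHF 233000 + CHF 236000 + CHF 59500 = CHF 1420000
  Exemption: 25% × (CHF 1420000 − CHF 1000000) = CHF 105000 ≥ CHF 46000, so the exemption is fully phased out
  Base: CHF 1420000 − CHF 0 = CHF 1420000
  CHF 1420000 × 23% = CHF 326600

CHF 326600 > CHF 201565, so the shadow minimum tax is the binding amount.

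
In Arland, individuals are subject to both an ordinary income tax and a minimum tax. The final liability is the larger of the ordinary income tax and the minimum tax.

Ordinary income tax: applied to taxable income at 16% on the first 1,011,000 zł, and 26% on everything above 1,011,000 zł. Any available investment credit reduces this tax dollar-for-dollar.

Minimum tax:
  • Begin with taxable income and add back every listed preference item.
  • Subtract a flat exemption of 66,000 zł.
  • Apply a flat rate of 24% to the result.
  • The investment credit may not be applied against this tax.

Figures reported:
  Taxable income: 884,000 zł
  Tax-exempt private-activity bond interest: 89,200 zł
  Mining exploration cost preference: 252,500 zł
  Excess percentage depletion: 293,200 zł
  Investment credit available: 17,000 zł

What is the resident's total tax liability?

348,696 zł

Minimum tax:
  Adjusted income: 884,000 zł + 89,200 zł + 252,500 zł + 293,200 zł = 1,518,900 zł
  Less exemption 66,000 zł → base 1,452,900 zł
  1,452,900 zł × 24% = 348,696 zł

Ordinary income tax:
  884,000 zł × 16% = 141,440 zł
  Less investment credit 17,000 zł → 124,440 zł

348,696 zł > 124,440 zł, so the minimum tax is the binding amount.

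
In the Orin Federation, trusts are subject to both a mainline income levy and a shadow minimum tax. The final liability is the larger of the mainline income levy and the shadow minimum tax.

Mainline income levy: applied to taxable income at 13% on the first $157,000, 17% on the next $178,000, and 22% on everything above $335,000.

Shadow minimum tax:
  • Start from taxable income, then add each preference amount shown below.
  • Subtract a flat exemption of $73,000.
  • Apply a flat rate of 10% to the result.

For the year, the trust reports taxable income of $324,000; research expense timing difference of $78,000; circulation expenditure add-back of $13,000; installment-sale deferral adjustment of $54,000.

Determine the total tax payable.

Shadow minimum tax:
  Adjusted income: $324,000 + $78,000 + $13,000 + $54,000 = $469,000
  Less exemption $73,000 → base $396,000
  $396,000 × 10% = $39,600

Mainline income levy:
  $157,000 × 13% = $20,410
  $167,000 × 17% = $28,390
  → $48,800

$48,800 > $39,600, so the mainline income levy governs.

$48,800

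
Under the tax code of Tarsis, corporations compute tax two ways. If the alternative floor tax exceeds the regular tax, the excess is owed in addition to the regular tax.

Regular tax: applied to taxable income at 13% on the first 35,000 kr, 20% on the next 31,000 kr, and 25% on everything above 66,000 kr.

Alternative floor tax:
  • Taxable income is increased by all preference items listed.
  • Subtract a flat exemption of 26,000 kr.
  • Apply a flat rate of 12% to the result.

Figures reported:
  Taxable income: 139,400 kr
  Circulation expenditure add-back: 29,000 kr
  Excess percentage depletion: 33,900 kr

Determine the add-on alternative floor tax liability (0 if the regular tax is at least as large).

0 kr

Regular tax:
  35,000 kr × 13% = 4,550 kr
  31,000 kr × 20% = 6,200 kr
  73,400 kr × 25% = 18,350 kr
  → 29,100 kr

Alternative floor tax:
  Adjusted income: 139,400 kr + 29,000 kr + 33,900 kr = 202,300 kr
  Less exemption 26,000 kr → base 176,300 kr
  176,300 kr × 12% = 21,156 kr

21,156 kr ≤ 29,100 kr, so no add-on is due.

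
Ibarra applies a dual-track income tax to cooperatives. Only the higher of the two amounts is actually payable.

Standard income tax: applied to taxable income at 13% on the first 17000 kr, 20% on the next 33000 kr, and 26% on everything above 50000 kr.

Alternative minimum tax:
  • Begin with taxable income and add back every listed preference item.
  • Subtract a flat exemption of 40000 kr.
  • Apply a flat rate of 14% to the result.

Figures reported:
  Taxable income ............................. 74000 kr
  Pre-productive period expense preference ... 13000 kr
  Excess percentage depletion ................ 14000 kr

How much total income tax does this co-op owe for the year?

15050 kr

Standard income tax:
  17000 kr × 13% = 2210 kr
  33000 kr × 20% = 6600 kr
  24000 kr × 26% = 6240 kr
  → 15050 kr

Alternative minimum tax:
  Adjusted income: 74000 kr + 13000 kr + 14000 kr = 101000 kr
  Less exemption 40000 kr → base 61000 kr
  61000 kr × 14% = 8540 kr

15050 kr > 8540 kr, so the standard income tax governs.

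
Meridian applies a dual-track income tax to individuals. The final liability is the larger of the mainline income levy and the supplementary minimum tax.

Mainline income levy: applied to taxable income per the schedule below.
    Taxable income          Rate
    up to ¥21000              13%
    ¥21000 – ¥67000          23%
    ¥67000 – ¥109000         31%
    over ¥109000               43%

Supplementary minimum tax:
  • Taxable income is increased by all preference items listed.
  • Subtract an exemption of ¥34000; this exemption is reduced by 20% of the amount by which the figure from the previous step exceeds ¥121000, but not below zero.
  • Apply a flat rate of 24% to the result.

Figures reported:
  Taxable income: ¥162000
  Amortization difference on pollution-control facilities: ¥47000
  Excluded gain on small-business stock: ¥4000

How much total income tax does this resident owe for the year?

¥49120

Supplementary minimum tax:
  Adjusted income: ¥162000 + ¥47000 + ¥4000 = ¥213000
  Exemption: ¥34000 − 20% × (¥213000 − ¥121000) = ¥34000 − ¥18400 = ¥15600
  Base: ¥213000 − ¥15600 = ¥197400
  ¥197400 × 24% = ¥47376

Mainline income levy:
  ¥21000 × 13% = ¥2730
  ¥46000 × 23% = ¥10580
  ¥42000 × 31% = ¥13020
  ¥53000 × 43% = ¥22790
  → ¥49120

¥49120 > ¥47376, so the mainline income levy governs.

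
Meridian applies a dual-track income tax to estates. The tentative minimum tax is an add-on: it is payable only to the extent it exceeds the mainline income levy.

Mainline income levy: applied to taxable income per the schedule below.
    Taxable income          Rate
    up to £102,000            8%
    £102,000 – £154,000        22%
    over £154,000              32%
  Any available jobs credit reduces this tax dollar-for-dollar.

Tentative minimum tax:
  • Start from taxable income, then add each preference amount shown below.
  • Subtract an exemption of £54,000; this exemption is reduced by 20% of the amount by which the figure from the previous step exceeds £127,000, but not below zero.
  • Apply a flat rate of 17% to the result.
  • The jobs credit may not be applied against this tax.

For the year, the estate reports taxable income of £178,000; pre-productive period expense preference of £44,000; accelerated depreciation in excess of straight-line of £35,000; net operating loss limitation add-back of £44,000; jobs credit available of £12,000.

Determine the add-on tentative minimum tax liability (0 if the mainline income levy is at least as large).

Mainline income levy:
  £102,000 × 8% = £8,160
  £52,000 × 22% = £11,440
  £24,000 × 32% = £7,680
  → £27,280
  Less jobs credit £12,000 → £15,280

Tentative minimum tax:
  Adjusted income: £178,000 + £44,000 + £35,000 + £44,000 = £301,000
  Exemption: £54,000 − 20% × (£301,000 − £127,000) = £54,000 − £34,800 = £19,200
  Base: £301,000 − £19,200 = £281,800
  £281,800 × 17% = £47,906

Excess of tentative minimum tax over mainline income levy: £47,906 − £15,280 = £32,626.

£32,626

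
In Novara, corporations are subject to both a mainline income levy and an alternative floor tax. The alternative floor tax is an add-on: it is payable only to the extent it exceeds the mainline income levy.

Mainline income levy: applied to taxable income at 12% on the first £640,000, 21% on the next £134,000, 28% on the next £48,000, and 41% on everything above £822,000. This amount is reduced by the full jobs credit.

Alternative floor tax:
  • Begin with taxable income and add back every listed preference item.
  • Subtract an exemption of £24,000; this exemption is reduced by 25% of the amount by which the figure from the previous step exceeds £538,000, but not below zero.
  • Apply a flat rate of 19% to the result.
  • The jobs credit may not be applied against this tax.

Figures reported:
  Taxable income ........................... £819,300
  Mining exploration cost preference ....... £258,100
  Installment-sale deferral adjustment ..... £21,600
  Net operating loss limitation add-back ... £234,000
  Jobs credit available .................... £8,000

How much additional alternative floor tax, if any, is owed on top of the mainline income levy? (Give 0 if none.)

Alternative floor tax:
  Adjusted income: £819,300 + £258,100 + £21,600 + £234,000 = £1,333,000
  Exemption: 25% × (£1,333,000 − £538,000) = £198,750 ≥ £24,000, so the exemption is fully phased out
  Base: £1,333,000 − £0 = £1,333,000
  £1,333,000 × 19% = £253,270

Mainline income levy:
  £640,000 × 12% = £76,800
  £134,000 × 21% = £28,140
  £45,300 × 28% = £12,684
  → £117,624
  Less jobs credit £8,000 → £109,624

Excess of alternative floor tax over mainline income levy: £253,270 − £109,624 = £143,646.

£143,646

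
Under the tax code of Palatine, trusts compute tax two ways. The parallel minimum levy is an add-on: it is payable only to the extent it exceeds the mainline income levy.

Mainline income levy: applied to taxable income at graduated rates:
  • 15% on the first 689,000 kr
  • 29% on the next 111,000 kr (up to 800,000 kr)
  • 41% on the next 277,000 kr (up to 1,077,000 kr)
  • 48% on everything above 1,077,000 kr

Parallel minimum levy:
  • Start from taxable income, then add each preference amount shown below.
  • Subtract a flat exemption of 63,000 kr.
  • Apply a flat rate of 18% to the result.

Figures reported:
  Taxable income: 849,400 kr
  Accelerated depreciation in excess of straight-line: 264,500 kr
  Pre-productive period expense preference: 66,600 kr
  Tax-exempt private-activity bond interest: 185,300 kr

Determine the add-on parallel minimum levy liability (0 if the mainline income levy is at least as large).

78,710 kr

Mainline income levy:
  689,000 kr × 15% = 103,350 kr
  111,000 kr × 29% = 32,190 kr
  49,400 kr × 41% = 20,254 kr
  → 155,794 kr

Parallel minimum levy:
  Adjusted income: 849,400 kr + 264,500 kr + 66,600 kr + 185,300 kr = 1,365,800 kr
  Less exemption 63,000 kr → base 1,302,800 kr
  1,302,800 kr × 18% = 234,504 kr

Excess of parallel minimum levy over mainline income levy: 234,504 kr − 155,794 kr = 78,710 kr.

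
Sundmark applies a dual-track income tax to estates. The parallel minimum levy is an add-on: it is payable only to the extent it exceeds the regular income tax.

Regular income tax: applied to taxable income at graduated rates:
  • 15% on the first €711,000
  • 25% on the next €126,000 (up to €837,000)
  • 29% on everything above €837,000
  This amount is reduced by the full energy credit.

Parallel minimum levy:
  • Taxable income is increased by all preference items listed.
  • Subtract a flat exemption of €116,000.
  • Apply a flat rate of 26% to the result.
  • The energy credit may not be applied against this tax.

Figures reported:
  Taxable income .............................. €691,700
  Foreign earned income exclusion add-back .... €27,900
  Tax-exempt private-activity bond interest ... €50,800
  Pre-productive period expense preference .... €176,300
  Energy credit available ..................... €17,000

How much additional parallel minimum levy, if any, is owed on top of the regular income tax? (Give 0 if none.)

€129,227

Parallel minimum levy:
  Adjusted income: €691,700 + €27,900 + €50,800 + €176,300 = €946,700
  Less exemption €116,000 → base €830,700
  €830,700 × 26% = €215,982

Regular income tax:
  €691,700 × 15% = €103,755
  Less energy credit €17,000 → €86,755

Excess of parallel minimum levy over regular income tax: €215,982 − €86,755 = €129,227.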